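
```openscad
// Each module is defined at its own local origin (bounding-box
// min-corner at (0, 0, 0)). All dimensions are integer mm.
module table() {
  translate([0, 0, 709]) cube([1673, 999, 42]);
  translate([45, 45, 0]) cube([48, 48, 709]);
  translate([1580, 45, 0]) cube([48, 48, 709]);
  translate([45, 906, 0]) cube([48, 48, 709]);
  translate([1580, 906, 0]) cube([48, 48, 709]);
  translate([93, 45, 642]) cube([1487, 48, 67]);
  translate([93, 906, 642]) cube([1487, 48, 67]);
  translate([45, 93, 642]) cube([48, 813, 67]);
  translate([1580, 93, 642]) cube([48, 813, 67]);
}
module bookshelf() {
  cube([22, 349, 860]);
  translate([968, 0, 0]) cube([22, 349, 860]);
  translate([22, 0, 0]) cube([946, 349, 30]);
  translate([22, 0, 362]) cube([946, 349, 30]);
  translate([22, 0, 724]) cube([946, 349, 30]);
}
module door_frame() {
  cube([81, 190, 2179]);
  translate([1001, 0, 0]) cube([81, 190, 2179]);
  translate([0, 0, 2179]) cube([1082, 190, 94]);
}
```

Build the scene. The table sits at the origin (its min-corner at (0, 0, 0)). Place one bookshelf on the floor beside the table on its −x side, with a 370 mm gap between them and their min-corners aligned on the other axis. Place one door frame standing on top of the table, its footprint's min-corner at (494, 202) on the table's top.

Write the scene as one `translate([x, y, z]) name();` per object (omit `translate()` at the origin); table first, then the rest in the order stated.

table();
translate([-1360, 0, 0]) bookshelf();
translate([494, 202, 751]) door_frame();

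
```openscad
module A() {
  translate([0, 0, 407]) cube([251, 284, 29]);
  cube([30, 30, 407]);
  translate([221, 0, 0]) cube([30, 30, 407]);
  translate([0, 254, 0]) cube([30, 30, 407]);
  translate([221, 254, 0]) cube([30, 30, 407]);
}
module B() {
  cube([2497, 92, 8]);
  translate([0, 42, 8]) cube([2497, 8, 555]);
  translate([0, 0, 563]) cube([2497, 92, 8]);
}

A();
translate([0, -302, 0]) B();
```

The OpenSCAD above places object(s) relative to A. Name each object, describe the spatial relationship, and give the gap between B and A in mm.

The I-beam's nearest face is 210 mm from the stool's −y face.

A is a stool. B is an I-beam. The I-beam is on the floor beside the stool on its −y side. The gap between the I-beam and the stool is 210 mm.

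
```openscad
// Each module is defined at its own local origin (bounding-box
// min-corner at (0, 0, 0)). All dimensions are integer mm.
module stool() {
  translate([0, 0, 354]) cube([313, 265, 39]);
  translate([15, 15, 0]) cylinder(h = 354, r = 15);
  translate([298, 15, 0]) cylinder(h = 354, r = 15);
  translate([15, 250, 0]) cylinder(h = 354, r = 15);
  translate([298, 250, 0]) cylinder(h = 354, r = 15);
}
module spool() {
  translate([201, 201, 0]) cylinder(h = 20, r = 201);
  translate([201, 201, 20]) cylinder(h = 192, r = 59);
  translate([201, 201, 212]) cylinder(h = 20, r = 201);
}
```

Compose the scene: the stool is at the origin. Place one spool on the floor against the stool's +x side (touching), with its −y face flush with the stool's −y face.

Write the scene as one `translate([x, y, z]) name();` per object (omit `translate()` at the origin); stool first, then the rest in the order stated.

stool();
translate([313, 0, 0]) spool();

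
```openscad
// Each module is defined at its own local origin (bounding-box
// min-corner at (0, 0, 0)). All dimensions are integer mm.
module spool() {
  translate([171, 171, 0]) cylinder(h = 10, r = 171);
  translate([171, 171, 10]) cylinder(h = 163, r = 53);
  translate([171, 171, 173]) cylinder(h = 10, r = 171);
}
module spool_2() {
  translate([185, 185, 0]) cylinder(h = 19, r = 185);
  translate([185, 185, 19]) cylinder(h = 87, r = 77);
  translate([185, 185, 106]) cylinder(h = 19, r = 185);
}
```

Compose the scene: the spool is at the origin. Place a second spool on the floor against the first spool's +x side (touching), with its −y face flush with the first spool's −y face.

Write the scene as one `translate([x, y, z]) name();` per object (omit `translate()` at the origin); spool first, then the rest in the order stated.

spool();
translate([342, 0, 0]) spool_2();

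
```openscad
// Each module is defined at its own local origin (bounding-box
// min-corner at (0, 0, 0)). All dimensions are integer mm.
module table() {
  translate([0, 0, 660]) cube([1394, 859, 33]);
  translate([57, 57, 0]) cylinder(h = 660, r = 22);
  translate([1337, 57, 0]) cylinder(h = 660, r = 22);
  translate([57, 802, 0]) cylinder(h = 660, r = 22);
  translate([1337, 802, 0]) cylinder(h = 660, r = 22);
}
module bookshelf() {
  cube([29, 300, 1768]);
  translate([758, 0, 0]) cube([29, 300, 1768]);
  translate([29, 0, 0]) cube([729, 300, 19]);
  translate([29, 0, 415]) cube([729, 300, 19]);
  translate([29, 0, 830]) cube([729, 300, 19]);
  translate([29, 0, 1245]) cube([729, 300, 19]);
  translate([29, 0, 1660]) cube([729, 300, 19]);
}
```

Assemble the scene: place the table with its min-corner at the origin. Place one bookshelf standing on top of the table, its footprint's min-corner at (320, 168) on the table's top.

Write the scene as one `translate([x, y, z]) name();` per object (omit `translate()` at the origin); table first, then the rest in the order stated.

table();
translate([320, 168, 693]) bookshelf();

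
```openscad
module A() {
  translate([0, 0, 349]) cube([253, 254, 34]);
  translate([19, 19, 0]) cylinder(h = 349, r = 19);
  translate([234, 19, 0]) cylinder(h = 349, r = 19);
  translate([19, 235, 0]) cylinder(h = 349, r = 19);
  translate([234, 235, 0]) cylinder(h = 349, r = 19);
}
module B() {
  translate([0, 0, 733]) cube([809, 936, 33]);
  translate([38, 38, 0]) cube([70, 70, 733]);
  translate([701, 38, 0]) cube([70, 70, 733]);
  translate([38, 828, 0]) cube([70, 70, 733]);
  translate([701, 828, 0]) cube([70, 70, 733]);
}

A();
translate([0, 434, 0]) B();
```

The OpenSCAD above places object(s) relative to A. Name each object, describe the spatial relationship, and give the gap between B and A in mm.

A is a stool. B is a table. The table is on the floor beside the stool on its +y side. The gap between the table and the stool is 180 mm.

The table's nearest face is 180 mm from the stool's +y face.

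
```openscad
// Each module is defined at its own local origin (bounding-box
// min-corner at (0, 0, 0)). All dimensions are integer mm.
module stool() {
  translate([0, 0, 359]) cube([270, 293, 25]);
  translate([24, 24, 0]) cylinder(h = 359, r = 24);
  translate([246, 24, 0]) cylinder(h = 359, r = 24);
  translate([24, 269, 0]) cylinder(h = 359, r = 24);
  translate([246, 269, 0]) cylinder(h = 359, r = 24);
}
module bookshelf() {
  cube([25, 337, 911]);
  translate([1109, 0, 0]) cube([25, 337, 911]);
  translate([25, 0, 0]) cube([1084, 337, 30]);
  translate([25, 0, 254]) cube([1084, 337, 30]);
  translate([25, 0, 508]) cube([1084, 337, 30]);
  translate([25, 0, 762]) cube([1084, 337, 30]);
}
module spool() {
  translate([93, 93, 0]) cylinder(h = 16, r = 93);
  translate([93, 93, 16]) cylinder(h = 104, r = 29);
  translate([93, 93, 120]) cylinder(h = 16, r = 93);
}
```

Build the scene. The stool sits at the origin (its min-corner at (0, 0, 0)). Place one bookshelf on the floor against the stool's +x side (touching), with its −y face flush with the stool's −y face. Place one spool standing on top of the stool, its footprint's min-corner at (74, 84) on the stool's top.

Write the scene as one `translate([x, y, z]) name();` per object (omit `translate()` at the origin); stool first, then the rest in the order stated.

stool();
translate([270, 0, 0]) bookshelf();
translate([74, 84, 384]) spool();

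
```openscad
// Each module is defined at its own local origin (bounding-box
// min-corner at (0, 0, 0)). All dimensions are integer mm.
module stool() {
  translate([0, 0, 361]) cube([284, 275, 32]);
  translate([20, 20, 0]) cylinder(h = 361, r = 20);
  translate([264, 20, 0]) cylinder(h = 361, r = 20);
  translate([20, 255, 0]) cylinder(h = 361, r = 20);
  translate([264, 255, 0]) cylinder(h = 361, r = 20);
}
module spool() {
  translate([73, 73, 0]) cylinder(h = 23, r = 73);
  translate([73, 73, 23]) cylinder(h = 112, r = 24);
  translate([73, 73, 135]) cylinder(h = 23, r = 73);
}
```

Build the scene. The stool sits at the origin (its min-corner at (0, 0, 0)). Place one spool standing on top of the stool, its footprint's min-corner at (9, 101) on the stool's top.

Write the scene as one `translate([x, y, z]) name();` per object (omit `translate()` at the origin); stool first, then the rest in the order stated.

stool();
translate([9, 101, 393]) spool();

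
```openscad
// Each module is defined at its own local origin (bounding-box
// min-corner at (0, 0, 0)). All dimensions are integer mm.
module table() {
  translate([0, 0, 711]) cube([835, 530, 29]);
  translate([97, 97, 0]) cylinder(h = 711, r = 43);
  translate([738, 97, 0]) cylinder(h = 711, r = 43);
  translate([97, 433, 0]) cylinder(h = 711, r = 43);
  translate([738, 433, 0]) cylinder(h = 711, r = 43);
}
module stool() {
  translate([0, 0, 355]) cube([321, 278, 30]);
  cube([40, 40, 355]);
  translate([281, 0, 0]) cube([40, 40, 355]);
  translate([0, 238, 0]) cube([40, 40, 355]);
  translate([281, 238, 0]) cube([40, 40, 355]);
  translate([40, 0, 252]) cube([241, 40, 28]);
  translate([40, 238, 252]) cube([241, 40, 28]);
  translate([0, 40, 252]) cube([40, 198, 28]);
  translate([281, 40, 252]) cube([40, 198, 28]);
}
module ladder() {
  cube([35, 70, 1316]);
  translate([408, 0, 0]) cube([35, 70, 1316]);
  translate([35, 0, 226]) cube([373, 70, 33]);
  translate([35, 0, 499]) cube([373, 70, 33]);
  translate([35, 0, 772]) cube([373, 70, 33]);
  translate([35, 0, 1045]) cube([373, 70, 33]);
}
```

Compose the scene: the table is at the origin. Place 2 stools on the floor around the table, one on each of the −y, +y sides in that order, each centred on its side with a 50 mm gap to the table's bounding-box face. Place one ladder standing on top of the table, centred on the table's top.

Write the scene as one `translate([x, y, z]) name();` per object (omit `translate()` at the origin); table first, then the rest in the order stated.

table();
translate([257, -328, 0]) stool();
translate([257, 580, 0]) stool();
translate([196, 230, 740]) ladder();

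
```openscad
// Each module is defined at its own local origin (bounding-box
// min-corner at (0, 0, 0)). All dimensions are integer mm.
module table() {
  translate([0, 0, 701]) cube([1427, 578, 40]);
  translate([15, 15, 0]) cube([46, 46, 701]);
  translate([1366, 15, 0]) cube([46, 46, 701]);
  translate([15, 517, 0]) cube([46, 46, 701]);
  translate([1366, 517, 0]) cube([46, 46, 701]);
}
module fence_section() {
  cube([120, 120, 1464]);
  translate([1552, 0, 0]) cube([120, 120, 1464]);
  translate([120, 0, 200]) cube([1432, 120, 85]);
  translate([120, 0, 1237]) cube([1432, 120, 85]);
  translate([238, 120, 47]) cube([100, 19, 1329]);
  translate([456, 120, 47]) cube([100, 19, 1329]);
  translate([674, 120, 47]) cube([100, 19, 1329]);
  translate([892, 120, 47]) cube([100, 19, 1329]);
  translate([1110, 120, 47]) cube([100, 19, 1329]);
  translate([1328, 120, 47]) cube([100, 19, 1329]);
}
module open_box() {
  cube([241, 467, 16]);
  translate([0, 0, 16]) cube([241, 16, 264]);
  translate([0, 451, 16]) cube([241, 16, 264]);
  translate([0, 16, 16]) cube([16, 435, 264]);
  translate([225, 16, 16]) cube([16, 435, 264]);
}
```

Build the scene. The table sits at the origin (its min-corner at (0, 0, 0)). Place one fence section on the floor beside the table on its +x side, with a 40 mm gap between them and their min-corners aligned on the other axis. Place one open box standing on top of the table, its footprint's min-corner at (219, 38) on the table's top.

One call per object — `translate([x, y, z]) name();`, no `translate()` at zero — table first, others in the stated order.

table();
translate([1467, 0, 0]) fence_section();
translate([219, 38, 741]) open_box();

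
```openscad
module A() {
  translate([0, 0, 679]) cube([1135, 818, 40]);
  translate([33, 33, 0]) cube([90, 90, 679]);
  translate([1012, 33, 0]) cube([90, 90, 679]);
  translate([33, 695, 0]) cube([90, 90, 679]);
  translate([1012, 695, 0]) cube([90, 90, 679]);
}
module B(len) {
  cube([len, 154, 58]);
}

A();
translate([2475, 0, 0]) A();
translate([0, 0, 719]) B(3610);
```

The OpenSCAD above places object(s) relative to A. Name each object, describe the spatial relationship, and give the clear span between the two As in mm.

Second table starts at x = 2475; first ends at x = 1135; clear span = 2475 − 1135 = 1340 mm.

A is a table. B is a beam. A beam spans the tops of two tables. The clear span between the two tables is 1340 mm.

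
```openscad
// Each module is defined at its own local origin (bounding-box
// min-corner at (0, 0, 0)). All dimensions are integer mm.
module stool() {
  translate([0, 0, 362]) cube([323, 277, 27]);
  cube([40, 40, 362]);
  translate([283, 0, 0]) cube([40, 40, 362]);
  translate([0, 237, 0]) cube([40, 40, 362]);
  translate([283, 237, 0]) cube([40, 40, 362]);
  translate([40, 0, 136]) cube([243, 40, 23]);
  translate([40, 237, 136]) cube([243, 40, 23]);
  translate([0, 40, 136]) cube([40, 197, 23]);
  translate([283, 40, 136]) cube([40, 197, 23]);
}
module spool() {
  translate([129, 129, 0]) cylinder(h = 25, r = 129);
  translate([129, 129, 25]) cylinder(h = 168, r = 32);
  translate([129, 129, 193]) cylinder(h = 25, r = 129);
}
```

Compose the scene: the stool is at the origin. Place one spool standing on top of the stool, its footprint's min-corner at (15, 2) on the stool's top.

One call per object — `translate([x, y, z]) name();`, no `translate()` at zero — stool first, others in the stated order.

stool();
translate([15, 2, 389]) spool();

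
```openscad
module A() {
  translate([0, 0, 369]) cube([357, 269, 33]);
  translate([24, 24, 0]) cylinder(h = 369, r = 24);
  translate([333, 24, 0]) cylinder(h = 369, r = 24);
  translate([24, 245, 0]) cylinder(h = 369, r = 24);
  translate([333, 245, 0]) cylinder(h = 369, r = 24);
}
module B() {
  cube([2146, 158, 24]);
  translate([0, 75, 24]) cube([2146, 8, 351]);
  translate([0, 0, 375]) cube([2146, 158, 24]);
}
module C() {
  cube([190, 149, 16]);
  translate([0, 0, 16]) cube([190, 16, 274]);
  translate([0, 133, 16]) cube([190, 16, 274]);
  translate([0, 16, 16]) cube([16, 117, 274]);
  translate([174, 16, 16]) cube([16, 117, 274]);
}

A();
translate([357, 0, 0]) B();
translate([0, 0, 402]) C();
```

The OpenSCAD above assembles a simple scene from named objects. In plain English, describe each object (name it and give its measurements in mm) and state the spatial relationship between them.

A is a simple wooden stool: a rectangular seat 357 mm (x) by 269 mm (y), 33 mm thick, top face at z = 402 mm, on four round legs, each 48 mm in diameter. The legs rest on z = 0, each leg's axis is inset half a diameter from the nearest pair of seat edges (so the leg's bounding box is flush with the corner).

B is an I-beam lying along x, 2146 mm long. Overall section height 399 mm. Two flanges 158 mm wide (y) and 24 mm thick, one on the floor and one at the top; a web 8 mm thick runs between them, centred on the flange width.

C is an open storage box with external size 190×149×290 mm and wall thickness 16 mm (the base is also 16 mm thick). The base covers the whole footprint; the four walls stand on the base, with the y-facing walls full-width and the x-facing walls fitting between their inner faces.

The I-beam is against the stool's +x side, with their −y faces flush. The open box is on top of the stool.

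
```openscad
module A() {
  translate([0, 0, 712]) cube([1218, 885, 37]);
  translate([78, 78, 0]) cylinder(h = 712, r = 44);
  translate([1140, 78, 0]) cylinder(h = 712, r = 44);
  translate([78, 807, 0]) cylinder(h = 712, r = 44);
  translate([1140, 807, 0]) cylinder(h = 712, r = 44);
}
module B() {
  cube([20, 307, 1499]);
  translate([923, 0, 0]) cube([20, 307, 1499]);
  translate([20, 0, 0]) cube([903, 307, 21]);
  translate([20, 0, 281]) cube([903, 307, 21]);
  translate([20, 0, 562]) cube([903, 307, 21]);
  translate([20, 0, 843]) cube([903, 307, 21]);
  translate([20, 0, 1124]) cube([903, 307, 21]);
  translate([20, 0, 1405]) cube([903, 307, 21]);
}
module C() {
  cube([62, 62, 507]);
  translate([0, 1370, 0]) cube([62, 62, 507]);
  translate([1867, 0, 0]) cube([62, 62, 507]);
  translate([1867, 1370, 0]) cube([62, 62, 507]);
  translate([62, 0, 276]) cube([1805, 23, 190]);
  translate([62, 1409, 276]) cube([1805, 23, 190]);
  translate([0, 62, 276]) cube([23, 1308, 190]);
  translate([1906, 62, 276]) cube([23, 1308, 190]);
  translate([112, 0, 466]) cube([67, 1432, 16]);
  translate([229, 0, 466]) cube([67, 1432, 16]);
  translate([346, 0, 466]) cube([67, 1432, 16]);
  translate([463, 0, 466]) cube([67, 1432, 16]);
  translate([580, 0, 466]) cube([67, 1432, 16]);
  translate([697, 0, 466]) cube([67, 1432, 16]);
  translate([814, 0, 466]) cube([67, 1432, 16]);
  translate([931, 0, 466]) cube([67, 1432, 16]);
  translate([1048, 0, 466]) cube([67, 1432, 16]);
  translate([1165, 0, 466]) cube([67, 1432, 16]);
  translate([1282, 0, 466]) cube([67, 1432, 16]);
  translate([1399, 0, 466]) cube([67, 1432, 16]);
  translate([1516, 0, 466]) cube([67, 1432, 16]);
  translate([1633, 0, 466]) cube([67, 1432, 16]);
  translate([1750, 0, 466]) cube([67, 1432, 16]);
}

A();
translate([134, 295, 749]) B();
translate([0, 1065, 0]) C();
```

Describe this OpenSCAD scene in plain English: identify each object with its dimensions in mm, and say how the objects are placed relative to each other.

A is a table: top 1218 mm (x) × 885 mm (y), 37 mm thick, upper face at z = 749 mm, on four round legs of 88 mm diameter, each leg's bounding box inset 34 mm from the nearest pair of top edges, running from z = 0 to the bottom of the top.

B is an open bookshelf. Two side panels, each 20 mm thick, 307 mm deep and 1499 mm tall, stand 943 mm apart (outside-to-outside). Between them sit 6 shelves, each 21 mm thick and 307 mm deep, spanning the full gap between the sides. The bottom shelf rests on the floor (its underside at z = 0) and the clear gap between one shelf's top and the next shelf's underside is 260 mm.

C is a bed frame 1929 mm long (x) by 1432 mm wide (y). Four 62×62 mm corner posts, 507 mm tall, at the corners of the footprint. Four rails of 23 mm thickness and 190 mm height run between adjacent posts with their undersides at z = 276 mm, their outer faces flush with the outside of the frame (the two x-running rails run between the posts' inner faces; the two y-running rails run between the posts' inner faces). 15 slats, each 67 mm wide (x) and 16 mm thick, lie across the top of the two x-running rails, running the full 1432 mm width of the frame in y; the slats are evenly spaced along x between the inner faces of the end posts with equal gaps (rounded down to the nearest mm) at the −x end and between each pair — any rounding remainder accumulates at the +x end.

The bookshelf is on top of the table. The bed frame is on the floor beside the table on its +y side.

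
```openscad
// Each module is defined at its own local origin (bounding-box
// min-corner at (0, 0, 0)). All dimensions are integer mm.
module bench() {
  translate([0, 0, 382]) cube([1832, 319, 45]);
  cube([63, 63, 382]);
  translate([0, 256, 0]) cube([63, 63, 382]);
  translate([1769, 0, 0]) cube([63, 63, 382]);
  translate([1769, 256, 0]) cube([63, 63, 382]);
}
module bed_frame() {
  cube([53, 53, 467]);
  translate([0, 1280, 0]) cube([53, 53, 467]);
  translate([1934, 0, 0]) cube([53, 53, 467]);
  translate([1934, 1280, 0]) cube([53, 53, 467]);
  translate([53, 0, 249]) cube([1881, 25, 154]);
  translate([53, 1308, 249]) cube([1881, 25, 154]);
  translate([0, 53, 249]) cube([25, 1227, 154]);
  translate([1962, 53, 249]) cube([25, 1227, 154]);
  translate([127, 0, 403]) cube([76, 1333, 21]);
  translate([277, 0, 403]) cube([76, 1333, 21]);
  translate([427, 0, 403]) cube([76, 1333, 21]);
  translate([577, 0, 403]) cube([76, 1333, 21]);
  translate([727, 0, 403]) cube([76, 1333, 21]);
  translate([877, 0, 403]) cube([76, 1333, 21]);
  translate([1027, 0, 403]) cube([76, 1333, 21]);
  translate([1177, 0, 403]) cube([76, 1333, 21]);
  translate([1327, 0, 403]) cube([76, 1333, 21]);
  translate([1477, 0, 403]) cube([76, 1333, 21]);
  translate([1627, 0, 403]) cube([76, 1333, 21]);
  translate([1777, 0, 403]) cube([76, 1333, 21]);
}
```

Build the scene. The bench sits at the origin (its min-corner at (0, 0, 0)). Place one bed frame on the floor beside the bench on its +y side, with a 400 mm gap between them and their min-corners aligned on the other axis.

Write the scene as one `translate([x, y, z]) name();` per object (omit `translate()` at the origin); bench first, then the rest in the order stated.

bench();
translate([0, 719, 0]) bed_frame();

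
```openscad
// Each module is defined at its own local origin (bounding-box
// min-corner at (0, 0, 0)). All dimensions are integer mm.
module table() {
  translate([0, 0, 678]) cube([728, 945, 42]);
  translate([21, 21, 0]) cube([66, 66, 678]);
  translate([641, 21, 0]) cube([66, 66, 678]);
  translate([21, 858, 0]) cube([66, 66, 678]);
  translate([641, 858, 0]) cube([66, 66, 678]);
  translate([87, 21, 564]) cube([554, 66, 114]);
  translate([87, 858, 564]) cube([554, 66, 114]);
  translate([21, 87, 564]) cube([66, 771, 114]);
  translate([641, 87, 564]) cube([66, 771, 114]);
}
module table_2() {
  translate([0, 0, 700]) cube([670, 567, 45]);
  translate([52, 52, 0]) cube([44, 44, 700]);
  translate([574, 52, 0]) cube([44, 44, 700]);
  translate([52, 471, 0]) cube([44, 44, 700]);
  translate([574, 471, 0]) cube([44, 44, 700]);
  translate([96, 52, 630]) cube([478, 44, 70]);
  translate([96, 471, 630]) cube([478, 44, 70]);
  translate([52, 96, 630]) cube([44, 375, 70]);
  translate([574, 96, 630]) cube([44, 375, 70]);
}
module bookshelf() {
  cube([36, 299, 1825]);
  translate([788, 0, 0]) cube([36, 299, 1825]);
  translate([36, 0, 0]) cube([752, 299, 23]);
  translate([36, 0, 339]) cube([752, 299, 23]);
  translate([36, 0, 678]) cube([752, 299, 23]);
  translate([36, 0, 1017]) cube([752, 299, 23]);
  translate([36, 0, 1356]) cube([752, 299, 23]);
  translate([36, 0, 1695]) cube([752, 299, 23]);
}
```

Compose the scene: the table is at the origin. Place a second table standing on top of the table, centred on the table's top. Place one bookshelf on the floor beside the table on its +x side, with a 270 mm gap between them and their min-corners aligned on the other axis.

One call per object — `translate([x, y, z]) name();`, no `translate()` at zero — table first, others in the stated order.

table();
translate([29, 189, 720]) table_2();
translate([998, 0, 0]) bookshelf();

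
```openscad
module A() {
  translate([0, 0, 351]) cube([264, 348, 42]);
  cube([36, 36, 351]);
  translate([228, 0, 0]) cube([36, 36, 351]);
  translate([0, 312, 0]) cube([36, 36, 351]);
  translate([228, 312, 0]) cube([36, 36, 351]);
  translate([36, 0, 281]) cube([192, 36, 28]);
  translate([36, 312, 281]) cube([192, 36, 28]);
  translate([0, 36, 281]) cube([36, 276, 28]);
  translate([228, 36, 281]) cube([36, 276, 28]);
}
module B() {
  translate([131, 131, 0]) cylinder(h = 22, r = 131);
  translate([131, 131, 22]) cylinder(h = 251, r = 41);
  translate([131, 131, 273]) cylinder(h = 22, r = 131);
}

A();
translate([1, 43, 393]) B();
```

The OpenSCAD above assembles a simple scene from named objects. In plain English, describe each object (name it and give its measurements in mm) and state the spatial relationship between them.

A is a four-legged stool. The seat is a 264×348×42 mm slab whose top surface is at z = 393 mm; four square legs, each 36×36 mm in cross-section, run from the floor (z = 0) to the underside of the seat, each flush with a corner of the seat. Four stretchers, 36 mm wide and 28 mm tall, connect adjacent legs with their undersides at z = 281 mm, each running between the inner faces of the legs it joins and aligned with the legs' outer faces on the other axis.

B is a spool: two coaxial disc flanges of radius 131 mm and thickness 22 mm, joined by a core cylinder of radius 41 mm and height 251 mm. The lower flange rests on z = 0 and the three cylinders share a vertical axis.

The spool is on top of the stool, centred.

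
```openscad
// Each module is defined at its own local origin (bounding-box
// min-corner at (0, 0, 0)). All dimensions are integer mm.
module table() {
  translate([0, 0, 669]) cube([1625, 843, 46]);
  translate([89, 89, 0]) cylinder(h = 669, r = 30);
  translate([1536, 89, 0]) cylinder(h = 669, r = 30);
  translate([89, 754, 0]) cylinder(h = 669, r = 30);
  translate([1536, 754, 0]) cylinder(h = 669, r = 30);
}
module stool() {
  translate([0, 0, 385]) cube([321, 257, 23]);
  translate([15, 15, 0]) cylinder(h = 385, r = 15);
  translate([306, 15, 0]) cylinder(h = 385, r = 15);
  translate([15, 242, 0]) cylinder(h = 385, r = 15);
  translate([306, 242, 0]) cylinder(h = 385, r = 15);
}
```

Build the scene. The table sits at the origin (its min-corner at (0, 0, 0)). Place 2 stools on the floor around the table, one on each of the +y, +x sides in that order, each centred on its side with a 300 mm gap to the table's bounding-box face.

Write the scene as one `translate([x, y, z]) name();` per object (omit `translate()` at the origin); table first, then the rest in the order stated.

table();
translate([652, 1143, 0]) stool();
translate([1925, 293, 0]) stool();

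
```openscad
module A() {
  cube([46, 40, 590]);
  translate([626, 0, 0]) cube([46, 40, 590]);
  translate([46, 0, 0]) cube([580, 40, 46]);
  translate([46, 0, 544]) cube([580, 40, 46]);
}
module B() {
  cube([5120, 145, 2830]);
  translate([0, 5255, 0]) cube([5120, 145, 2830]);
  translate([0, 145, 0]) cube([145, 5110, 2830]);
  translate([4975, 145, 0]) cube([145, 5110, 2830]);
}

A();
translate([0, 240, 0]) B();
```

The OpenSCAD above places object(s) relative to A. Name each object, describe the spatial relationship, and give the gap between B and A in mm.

A is a picture frame. B is a house frame. The house frame is on the floor beside the picture frame on its +y side. The gap between the house frame and the picture frame is 200 mm.

The house frame's nearest face is 200 mm from the picture frame's +y face.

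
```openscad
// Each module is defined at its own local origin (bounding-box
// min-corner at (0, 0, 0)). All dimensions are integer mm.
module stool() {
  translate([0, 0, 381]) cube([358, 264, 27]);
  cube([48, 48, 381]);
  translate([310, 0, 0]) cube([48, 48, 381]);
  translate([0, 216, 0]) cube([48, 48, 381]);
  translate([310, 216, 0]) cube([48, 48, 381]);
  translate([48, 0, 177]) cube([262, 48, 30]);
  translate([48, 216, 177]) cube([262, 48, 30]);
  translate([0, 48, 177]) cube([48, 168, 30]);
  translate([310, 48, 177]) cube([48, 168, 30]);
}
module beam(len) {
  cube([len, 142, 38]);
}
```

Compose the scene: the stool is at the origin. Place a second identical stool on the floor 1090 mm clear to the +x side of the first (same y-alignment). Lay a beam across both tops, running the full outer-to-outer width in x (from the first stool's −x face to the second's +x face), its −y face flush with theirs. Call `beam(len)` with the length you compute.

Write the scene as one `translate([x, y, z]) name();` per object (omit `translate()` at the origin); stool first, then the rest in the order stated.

stool();
translate([1448, 0, 0]) stool();
translate([0, 0, 408]) beam(1806);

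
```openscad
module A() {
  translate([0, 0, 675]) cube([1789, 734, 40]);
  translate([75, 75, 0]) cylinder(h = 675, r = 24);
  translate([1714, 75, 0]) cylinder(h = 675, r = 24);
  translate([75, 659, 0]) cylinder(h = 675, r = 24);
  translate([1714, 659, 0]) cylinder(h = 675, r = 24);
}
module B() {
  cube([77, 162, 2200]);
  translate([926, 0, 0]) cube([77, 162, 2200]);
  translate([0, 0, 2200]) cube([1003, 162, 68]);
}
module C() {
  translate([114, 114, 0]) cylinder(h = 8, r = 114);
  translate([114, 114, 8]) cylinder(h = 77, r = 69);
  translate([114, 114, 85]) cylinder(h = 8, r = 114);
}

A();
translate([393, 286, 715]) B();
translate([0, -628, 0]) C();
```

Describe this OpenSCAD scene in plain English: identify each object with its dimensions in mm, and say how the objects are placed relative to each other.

A is a table: top 1789 mm (x) × 734 mm (y), 40 mm thick, upper face at z = 715 mm, on four round legs of 48 mm diameter, each leg's bounding box inset 51 mm from the nearest pair of top edges, running from z = 0 to the bottom of the top.

B is a door frame. The clear opening is 849 mm wide and 2200 mm high. Two 77 mm wide jambs, 162 mm deep, stand either side of the opening from the floor to the top of the opening. A 68 mm thick head sits across the top of both jambs, spanning the full outside width of the frame.

C is a spool: two coaxial disc flanges of radius 114 mm and thickness 8 mm, joined by a core cylinder of radius 69 mm and height 77 mm. The lower flange rests on z = 0 and the three cylinders share a vertical axis.

The door frame is on top of the table, centred. The spool is on the floor beside the table on its −y side.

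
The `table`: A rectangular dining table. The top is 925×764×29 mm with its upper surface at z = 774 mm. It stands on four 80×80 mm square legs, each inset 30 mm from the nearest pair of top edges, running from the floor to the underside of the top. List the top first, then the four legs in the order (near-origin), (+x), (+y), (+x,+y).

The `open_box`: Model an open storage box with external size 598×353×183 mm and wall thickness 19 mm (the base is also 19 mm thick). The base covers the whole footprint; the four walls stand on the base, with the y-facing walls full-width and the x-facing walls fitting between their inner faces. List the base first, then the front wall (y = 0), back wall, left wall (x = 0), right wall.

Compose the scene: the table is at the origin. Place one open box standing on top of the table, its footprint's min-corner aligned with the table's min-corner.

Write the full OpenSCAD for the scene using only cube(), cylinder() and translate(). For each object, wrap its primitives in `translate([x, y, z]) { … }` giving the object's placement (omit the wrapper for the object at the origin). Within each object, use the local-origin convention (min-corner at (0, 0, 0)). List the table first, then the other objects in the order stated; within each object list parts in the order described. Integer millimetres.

translate([0, 0, 745]) cube([925, 764, 29]);
translate([30, 30, 0]) cube([80, 80, 745]);
translate([815, 30, 0]) cube([80, 80, 745]);
translate([30, 654, 0]) cube([80, 80, 745]);
translate([815, 654, 0]) cube([80, 80, 745]);
translate([0, 0, 774]) {
  cube([598, 353, 19]);
  translate([0, 0, 19]) cube([598, 19, 164]);
  translate([0, 334, 19]) cube([598, 19, 164]);
  translate([0, 19, 19]) cube([19, 315, 164]);
  translate([579, 19, 19]) cube([19, 315, 164]);
}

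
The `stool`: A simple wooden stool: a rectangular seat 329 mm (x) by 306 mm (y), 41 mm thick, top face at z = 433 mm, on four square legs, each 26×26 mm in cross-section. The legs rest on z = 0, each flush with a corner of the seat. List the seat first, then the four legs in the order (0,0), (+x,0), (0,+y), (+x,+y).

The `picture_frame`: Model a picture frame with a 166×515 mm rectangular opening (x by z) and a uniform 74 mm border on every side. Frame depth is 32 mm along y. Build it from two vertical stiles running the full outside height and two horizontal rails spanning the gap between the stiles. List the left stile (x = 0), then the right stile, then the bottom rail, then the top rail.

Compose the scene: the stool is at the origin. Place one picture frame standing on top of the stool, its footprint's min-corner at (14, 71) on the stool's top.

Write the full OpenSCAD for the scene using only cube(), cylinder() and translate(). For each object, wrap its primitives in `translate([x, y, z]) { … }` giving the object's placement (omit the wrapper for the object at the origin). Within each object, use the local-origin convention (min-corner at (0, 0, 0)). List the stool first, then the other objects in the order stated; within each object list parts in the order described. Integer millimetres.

translate([0, 0, 392]) cube([329, 306, 41]);
cube([26, 26, 392]);
translate([303, 0, 0]) cube([26, 26, 392]);
translate([0, 280, 0]) cube([26, 26, 392]);
translate([303, 280, 0]) cube([26, 26, 392]);
translate([14, 71, 433]) {
  cube([74, 32, 663]);
  translate([240, 0, 0]) cube([74, 32, 663]);
  translate([74, 0, 0]) cube([166, 32, 74]);
  translate([74, 0, 589]) cube([166, 32, 74]);
}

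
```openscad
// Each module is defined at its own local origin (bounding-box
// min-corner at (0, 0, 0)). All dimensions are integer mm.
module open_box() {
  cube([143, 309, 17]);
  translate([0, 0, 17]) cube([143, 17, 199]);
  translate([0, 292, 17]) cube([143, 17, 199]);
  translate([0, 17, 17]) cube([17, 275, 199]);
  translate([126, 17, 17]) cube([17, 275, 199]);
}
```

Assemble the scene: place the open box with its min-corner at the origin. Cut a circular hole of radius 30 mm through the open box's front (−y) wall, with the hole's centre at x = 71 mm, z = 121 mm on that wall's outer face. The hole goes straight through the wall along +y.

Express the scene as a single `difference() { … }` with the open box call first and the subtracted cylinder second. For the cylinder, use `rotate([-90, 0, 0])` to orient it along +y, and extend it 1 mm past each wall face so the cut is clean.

difference() {
  open_box();
  translate([71, -1, 121]) rotate([-90, 0, 0]) cylinder(h = 19, r = 30);
}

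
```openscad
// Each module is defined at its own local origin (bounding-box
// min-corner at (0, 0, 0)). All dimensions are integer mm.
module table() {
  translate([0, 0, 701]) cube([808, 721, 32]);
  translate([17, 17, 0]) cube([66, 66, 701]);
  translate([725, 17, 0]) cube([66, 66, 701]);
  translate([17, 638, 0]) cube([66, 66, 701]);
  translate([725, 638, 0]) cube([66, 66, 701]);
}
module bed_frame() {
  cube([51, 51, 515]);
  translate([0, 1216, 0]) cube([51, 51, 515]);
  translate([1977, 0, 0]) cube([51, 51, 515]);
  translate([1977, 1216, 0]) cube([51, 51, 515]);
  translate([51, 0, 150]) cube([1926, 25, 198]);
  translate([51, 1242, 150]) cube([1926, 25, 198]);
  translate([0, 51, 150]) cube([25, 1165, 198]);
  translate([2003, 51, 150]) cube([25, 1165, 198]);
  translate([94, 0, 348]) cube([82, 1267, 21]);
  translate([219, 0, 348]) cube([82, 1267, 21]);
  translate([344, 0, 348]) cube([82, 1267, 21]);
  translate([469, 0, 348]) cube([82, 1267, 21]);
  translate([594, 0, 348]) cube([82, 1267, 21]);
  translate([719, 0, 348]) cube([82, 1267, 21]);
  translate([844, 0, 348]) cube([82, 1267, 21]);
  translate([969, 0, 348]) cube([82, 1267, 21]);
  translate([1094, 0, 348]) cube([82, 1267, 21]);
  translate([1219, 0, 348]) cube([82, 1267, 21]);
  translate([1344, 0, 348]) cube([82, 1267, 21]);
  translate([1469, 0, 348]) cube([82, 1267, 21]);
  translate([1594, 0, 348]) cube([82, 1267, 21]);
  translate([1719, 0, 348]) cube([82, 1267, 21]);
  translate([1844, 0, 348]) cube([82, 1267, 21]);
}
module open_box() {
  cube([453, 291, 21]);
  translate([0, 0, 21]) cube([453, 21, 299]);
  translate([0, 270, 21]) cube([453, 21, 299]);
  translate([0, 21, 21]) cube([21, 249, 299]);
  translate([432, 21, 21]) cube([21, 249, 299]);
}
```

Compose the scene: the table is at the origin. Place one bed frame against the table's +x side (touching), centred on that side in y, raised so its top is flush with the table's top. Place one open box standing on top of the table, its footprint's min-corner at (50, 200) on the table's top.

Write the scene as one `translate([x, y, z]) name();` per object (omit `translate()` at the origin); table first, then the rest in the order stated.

table();
translate([808, -273, 218]) bed_frame();
translate([50, 200, 733]) open_box();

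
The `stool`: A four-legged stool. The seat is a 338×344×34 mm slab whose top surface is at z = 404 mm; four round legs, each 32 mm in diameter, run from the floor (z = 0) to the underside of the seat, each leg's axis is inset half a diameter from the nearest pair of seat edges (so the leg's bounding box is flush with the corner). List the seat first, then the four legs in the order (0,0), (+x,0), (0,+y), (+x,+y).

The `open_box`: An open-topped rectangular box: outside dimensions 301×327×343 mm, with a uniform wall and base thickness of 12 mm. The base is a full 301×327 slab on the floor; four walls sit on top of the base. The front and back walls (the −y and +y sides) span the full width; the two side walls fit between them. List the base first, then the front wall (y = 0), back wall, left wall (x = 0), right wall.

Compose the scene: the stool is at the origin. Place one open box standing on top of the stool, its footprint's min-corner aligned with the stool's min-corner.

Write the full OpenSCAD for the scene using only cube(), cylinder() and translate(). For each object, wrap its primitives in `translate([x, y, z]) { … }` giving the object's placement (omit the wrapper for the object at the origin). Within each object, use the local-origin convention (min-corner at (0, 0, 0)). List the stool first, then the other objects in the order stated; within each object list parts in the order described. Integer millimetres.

translate([0, 0, 370]) cube([338, 344, 34]);
translate([16, 16, 0]) cylinder(h = 370, r = 16);
translate([322, 16, 0]) cylinder(h = 370, r = 16);
translate([16, 328, 0]) cylinder(h = 370, r = 16);
translate([322, 328, 0]) cylinder(h = 370, r = 16);
translate([0, 0, 404]) {
  cube([301, 327, 12]);
  translate([0, 0, 12]) cube([301, 12, 331]);
  translate([0, 315, 12]) cube([301, 12, 331]);
  translate([0, 12, 12]) cube([12, 303, 331]);
  translate([289, 12, 12]) cube([12, 303, 331]);
}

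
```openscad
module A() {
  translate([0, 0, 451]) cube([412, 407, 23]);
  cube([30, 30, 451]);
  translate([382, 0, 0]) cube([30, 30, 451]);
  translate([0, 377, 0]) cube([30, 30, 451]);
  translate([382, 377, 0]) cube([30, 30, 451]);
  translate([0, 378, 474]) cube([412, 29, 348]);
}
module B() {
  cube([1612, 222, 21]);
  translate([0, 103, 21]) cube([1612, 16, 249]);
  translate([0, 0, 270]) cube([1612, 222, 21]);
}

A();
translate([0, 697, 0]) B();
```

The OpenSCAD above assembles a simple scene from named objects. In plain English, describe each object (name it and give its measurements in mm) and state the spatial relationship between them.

A is a chair. The seat is a 412×407×23 mm slab with its top at z = 474 mm, on four 30×30 mm corner legs (flush with the seat edges, standing on z = 0). A flat backrest 29 mm thick, 348 mm tall, spans the full seat width and rises from the seat top along its +y edge, rear face flush with the rear of the seat.

B is an I-beam lying along x, 1612 mm long. Overall section height 291 mm. Two flanges 222 mm wide (y) and 21 mm thick, one on the floor and one at the top; a web 16 mm thick runs between them, centred on the flange width.

The I-beam is on the floor beside the chair on its +y side.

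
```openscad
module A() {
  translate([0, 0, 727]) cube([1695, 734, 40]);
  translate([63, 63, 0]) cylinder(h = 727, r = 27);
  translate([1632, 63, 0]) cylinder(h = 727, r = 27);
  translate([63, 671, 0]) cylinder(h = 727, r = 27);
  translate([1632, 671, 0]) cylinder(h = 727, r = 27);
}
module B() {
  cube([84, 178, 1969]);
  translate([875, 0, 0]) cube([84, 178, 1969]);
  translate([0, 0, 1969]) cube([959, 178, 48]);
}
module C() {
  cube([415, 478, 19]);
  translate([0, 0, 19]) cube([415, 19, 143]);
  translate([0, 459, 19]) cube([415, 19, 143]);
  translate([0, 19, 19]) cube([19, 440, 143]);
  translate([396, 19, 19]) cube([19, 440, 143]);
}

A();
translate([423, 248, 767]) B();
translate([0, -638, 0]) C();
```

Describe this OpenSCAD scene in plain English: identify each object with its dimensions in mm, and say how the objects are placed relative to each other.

A is a rectangular dining table. The top is 1695×734×40 mm with its upper surface at z = 767 mm. It stands on four round legs of 54 mm diameter, each leg's bounding box inset 36 mm from the nearest pair of top edges, running from the floor to the underside of the top.

B is a door frame. The clear opening is 791 mm wide and 1969 mm high. Two 84 mm wide jambs, 178 mm deep, stand either side of the opening from the floor to the top of the opening. A 48 mm thick head sits across the top of both jambs, spanning the full outside width of the frame.

C is an open storage box with external size 415×478×162 mm and wall thickness 19 mm (the base is also 19 mm thick). The base covers the whole footprint; the four walls stand on the base, with the y-facing walls full-width and the x-facing walls fitting between their inner faces.

The door frame is on top of the table. The open box is on the floor beside the table on its −y side.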